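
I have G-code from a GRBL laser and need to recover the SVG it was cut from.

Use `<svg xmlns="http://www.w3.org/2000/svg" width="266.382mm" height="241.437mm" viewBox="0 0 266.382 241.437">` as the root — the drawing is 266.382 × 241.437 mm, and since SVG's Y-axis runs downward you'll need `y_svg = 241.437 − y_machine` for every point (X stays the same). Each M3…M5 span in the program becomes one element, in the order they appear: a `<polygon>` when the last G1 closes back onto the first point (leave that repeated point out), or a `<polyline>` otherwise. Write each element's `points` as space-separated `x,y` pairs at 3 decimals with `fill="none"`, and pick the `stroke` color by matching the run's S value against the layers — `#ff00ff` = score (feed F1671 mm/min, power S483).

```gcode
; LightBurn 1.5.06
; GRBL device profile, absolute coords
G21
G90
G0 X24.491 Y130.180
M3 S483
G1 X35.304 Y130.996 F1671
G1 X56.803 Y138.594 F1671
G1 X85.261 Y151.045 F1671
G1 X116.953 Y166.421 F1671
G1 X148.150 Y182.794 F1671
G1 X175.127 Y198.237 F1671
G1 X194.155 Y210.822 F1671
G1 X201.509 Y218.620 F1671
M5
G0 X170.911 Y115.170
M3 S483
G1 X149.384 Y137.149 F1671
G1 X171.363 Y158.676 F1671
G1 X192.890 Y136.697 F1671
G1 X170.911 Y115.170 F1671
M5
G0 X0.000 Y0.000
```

y_svg = 241.437 − y_m. Every run uses S483, so all elements get stroke `#ff00ff` (score).

[1] open run; points: 24.491,111.257 35.304,110.441 56.803,102.843 85.261,90.392 116.953,75.016 148.150,58.643 175.127,43.200 194.155,30.615 201.509,22.817

[2] closed run; points: 170.911,126.267 149.384,104.288 171.363,82.761 192.890,104.740

<svg xmlns="http://www.w3.org/2000/svg" width="266.382mm" height="241.437mm" viewBox="0 0 266.382 241.437">
  <polyline points="24.491,111.257 35.304,110.441 56.803,102.843 85.261,90.392 116.953,75.016 148.150,58.643 175.127,43.200 194.155,30.615 201.509,22.817" fill="none" stroke="#ff00ff"/>
  <polygon points="170.911,126.267 149.384,104.288 171.363,82.761 192.890,104.740" fill="none" stroke="#ff00ff"/>
</svg>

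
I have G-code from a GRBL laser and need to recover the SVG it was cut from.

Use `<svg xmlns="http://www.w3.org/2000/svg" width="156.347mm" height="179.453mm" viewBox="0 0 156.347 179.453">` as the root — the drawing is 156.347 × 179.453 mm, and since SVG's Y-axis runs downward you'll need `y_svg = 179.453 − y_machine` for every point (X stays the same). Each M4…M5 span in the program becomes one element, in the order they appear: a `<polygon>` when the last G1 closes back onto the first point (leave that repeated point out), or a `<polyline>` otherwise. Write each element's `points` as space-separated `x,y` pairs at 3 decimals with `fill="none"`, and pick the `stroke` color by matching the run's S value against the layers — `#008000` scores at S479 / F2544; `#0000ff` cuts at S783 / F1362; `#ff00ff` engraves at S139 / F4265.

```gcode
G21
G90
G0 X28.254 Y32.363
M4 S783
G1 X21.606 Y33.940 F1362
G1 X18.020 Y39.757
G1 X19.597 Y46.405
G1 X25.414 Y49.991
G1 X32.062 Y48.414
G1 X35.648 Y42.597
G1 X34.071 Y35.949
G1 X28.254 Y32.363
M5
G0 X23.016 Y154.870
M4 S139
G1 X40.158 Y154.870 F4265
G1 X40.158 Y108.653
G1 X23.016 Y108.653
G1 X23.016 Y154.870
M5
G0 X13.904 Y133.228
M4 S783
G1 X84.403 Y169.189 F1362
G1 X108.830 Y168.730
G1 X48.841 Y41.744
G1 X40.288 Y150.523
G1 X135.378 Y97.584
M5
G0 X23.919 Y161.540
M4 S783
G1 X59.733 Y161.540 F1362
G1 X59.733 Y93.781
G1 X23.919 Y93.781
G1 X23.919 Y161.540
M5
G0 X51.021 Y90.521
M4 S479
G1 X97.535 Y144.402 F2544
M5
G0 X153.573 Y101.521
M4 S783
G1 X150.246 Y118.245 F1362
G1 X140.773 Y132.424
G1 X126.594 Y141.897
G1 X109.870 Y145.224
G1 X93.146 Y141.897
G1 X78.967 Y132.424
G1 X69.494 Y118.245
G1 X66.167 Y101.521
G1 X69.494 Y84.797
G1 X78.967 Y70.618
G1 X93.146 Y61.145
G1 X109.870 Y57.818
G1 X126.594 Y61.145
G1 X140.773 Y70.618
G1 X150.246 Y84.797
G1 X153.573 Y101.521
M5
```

<svg xmlns="http://www.w3.org/2000/svg" width="156.347mm" height="179.453mm" viewBox="0 0 156.347 179.453">
  <polygon points="28.254,147.090 21.606,145.513 18.020,139.696 19.597,133.048 25.414,129.462 32.062,131.039 35.648,136.856 34.071,143.504" fill="none" stroke="#0000ff"/>
  <polygon points="23.016,24.583 40.158,24.583 40.158,70.800 23.016,70.800" fill="none" stroke="#ff00ff"/>
  <polyline points="13.904,46.225 84.403,10.264 108.830,10.723 48.841,137.709 40.288,28.930 135.378,81.869" fill="none" stroke="#0000ff"/>
  <polygon points="23.919,17.913 59.733,17.913 59.733,85.672 23.919,85.672" fill="none" stroke="#0000ff"/>
  <polyline points="51.021,88.932 97.535,35.051" fill="none" stroke="#008000"/>
  <polygon points="153.573,77.932 150.246,61.208 140.773,47.029 126.594,37.556 109.870,34.229 93.146,37.556 78.967,47.029 69.494,61.208 66.167,77.932 69.494,94.656 78.967,108.835 93.146,118.308 109.870,121.635 126.594,118.308 140.773,108.835 150.246,94.656" fill="none" stroke="#0000ff"/>
</svg>

Each laser-on run becomes one SVG element. Flip Y back into SVG space with y_svg = 179.453 − y_machine.

Run 1: power S783 maps to stroke `#0000ff` (cut). The run returns to its start, so emit a `<polygon>` with points (Y-flipped): 28.254,147.090 21.606,145.513 18.020,139.696 19.597,133.048 25.414,129.462 32.062,131.039 35.648,136.856 34.071,143.504.

Run 2: power S139 maps to stroke `#ff00ff` (engrave). The run returns to its start, so emit a `<polygon>` with points (Y-flipped): 23.016,24.583 40.158,24.583 40.158,70.800 23.016,70.800.

Run 3: the run's S783 means `#0000ff` (cut). The run is open, so emit a `<polyline>` with points (Y-flipped): 13.904,46.225 84.403,10.264 108.830,10.723 48.841,137.709 40.288,28.930 135.378,81.869.

Run 4: the run's S783 means `#0000ff` (cut). The run returns to its start, so emit a `<polygon>` with points (Y-flipped): 23.919,17.913 59.733,17.913 59.733,85.672 23.919,85.672.

Run 5: power S479 maps to stroke `#008000` (score). The run is open, so emit a `<polyline>` with points (Y-flipped): 51.021,88.932 97.535,35.051.

Run 6: power S783 maps to stroke `#0000ff` (cut). The run returns to its start, so emit a `<polygon>` with points (Y-flipped): 153.573,77.932 150.246,61.208 140.773,47.029 126.594,37.556 109.870,34.229 93.146,37.556 78.967,47.029 69.494,61.208 66.167,77.932 69.494,94.656 78.967,108.835 93.146,118.308 109.870,121.635 126.594,118.308 140.773,108.835 150.246,94.656.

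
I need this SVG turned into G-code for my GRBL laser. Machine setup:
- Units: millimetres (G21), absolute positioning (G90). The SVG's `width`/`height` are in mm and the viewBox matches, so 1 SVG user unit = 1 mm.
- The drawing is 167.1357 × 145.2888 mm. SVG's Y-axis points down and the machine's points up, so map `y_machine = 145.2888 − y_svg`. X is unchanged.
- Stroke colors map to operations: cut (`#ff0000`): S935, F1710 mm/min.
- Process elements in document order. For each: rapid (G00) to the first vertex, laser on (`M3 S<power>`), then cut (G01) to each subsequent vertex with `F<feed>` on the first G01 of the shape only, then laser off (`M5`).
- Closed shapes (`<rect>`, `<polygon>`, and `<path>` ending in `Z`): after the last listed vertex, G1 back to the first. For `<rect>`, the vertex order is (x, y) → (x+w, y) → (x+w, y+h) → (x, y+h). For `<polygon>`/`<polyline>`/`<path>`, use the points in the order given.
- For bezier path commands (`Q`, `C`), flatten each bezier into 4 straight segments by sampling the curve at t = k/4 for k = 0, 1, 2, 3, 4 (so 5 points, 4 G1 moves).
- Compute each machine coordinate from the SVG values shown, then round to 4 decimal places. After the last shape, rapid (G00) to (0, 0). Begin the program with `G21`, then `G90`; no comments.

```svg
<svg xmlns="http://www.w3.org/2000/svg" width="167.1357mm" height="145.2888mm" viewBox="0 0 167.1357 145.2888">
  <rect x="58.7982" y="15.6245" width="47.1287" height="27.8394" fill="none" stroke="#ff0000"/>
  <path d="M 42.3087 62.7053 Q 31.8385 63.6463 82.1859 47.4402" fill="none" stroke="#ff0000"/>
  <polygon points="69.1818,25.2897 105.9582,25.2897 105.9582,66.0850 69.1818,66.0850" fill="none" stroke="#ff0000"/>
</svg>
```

Since the viewBox matches the mm dimensions, user units are millimetres directly. The only transform is the Y-flip y_m = 145.2888 − y_svg.

Shape 1 is a rectangle drawn with `<rect>`. Its stroke #ff0000 means cut at S935, F1710. After flipping Y the toolpath is (58.7982,129.6643) → (105.9269,129.6643) → (105.9269,101.8249) → (58.7982,101.8249) → (58.7982,129.6643), returning to the start.

Shape 2 is a quadratic bezier drawn with `<path>`. Its stroke #ff0000 means cut at S935, F1710. After flipping Y the toolpath is (42.3087,82.5835) → (40.8747,83.1847) → (47.0429,85.9293) → (60.8133,90.8172) → (82.1859,97.8486).

Shape 3 is a rectangle drawn with `<polygon>`. Its stroke #ff0000 means cut at S935, F1710. After flipping Y the toolpath is (69.1818,119.9991) → (105.9582,119.9991) → (105.9582,79.2038) → (69.1818,79.2038) → (69.1818,119.9991), returning to the start.

G21
G90
G00 X58.7982 Y129.6643
M3 S935
G01 X105.9269 Y129.6643 F1710
G01 X105.9269 Y101.8249
G01 X58.7982 Y101.8249
G01 X58.7982 Y129.6643
M5
G00 X42.3087 Y82.5835
M3 S935
G01 X40.8747 Y83.1847 F1710
G01 X47.0429 Y85.9293
G01 X60.8133 Y90.8172
G01 X82.1859 Y97.8486
M5
G00 X69.1818 Y119.9991
M3 S935
G01 X105.9582 Y119.9991 F1710
G01 X105.9582 Y79.2038
G01 X69.1818 Y79.2038
G01 X69.1818 Y119.9991
M5
G00 X0.0000 Y0.0000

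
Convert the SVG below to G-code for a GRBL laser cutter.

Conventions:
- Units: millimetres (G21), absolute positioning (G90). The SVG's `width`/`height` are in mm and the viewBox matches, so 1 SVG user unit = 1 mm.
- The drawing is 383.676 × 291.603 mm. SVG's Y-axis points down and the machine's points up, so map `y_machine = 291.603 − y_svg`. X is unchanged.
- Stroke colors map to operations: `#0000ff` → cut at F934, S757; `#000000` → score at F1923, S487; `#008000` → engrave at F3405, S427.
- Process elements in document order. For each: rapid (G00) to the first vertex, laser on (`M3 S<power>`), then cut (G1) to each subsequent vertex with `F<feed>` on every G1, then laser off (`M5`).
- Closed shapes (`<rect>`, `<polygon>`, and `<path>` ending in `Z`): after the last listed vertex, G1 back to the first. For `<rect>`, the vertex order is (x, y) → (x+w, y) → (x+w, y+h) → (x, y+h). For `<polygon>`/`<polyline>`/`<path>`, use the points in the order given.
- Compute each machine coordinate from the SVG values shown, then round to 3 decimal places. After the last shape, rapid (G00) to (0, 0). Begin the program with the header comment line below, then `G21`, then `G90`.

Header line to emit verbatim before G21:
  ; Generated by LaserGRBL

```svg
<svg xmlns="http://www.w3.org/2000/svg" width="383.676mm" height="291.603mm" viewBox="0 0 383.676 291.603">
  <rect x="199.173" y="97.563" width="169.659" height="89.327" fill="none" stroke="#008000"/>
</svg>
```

; Generated by LaserGRBL
G21
G90
G00 X199.173 Y194.040
M3 S427
G1 X368.832 Y194.040 F3405
G1 X368.832 Y104.713 F3405
G1 X199.173 Y104.713 F3405
G1 X199.173 Y194.040 F3405
M5
G00 X0.000 Y0.000

1 u = 1 mm; y_m = 291.603 − y.

[1] `<rect>` rectangle, #008000→engrave S427 F3405: (199.173,194.040) → (368.832,194.040) → (368.832,104.713) → (199.173,104.713) → (199.173,194.040) (closed)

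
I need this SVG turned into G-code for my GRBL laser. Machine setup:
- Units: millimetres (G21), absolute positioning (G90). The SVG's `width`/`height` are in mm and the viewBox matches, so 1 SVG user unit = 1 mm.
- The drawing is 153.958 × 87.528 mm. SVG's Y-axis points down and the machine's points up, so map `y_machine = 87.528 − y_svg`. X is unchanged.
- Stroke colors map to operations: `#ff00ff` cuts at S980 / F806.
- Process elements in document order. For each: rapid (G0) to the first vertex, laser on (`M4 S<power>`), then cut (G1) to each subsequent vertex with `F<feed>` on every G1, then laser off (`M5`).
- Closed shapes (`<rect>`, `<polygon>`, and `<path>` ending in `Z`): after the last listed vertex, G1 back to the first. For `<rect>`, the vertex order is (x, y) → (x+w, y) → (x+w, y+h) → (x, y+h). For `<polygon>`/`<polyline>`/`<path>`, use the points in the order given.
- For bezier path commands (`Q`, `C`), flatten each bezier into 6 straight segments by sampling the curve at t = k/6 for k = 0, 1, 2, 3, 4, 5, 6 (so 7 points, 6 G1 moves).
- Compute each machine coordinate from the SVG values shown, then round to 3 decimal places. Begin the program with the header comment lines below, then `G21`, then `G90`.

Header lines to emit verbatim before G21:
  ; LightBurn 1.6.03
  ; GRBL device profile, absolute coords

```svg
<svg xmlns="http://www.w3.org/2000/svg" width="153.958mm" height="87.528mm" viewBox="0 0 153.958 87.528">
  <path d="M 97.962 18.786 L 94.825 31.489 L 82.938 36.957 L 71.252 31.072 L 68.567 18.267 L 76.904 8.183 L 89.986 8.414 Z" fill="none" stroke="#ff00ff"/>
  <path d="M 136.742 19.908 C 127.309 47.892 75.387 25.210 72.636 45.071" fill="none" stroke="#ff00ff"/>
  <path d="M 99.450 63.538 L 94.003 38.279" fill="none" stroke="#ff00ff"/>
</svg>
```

1 u = 1 mm; y_m = 87.528 − y.

[1] `<path>` regular polygon, #ff00ff→cut S980 F806: (97.962,68.742) → (94.825,56.039) → (82.938,50.571) → (71.252,56.456) → (68.567,69.261) → (76.904,79.345) → (89.986,79.114) → (97.962,68.742) (closed)

[2] `<path>` cubic bezier, #ff00ff→cut S980 F806: (136.742,67.620) → (128.909,57.419) → (116.541,53.072) → (102.183,51.992) → (88.383,51.589) → (77.685,49.274) → (72.636,42.457)

[3] `<path>` line segment, #ff00ff→cut S980 F806: (99.450,23.990) → (94.003,49.249)

; LightBurn 1.6.03
; GRBL device profile, absolute coords
G21
G90
G0 X97.962 Y68.742
M4 S980
G1 X94.825 Y56.039 F806
G1 X82.938 Y50.571 F806
G1 X71.252 Y56.456 F806
G1 X68.567 Y69.261 F806
G1 X76.904 Y79.345 F806
G1 X89.986 Y79.114 F806
G1 X97.962 Y68.742 F806
M5
G0 X136.742 Y67.620
M4 S980
G1 X128.909 Y57.419 F806
G1 X116.541 Y53.072 F806
G1 X102.183 Y51.992 F806
G1 X88.383 Y51.589 F806
G1 X77.685 Y49.274 F806
G1 X72.636 Y42.457 F806
M5
G0 X99.450 Y23.990
M4 S980
G1 X94.003 Y49.249 F806
M5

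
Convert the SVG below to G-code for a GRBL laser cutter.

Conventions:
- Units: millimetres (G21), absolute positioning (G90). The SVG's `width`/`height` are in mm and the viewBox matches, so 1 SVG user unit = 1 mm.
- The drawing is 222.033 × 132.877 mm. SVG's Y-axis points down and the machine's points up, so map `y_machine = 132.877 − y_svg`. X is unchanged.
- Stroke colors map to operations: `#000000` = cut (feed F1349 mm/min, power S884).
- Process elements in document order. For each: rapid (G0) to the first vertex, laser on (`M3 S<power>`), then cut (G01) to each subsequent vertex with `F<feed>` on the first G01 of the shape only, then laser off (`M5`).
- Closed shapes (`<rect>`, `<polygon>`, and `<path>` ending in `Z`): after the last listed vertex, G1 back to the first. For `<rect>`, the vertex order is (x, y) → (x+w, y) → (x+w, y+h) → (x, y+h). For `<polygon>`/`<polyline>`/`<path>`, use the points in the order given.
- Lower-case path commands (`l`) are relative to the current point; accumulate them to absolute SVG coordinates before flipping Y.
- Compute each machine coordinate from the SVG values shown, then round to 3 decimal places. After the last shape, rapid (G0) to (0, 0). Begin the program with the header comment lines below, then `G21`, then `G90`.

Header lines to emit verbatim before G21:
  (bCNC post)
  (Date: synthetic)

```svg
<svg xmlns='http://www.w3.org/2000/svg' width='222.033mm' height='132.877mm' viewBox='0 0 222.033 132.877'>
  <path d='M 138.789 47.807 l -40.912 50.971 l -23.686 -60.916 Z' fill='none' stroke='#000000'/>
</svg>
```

1 u = 1 mm; y_m = 132.877 − y.

[1] `<path>` regular polygon, #000000→cut S884 F1349: (138.789,85.070) → (97.877,34.099) → (74.191,95.015) → (138.789,85.070) (closed)

(bCNC post)
(Date: synthetic)
G21
G90
G0 X138.789 Y85.070
M3 S884
G01 X97.877 Y34.099 F1349
G01 X74.191 Y95.015
G01 X138.789 Y85.070
M5
G0 X0.000 Y0.000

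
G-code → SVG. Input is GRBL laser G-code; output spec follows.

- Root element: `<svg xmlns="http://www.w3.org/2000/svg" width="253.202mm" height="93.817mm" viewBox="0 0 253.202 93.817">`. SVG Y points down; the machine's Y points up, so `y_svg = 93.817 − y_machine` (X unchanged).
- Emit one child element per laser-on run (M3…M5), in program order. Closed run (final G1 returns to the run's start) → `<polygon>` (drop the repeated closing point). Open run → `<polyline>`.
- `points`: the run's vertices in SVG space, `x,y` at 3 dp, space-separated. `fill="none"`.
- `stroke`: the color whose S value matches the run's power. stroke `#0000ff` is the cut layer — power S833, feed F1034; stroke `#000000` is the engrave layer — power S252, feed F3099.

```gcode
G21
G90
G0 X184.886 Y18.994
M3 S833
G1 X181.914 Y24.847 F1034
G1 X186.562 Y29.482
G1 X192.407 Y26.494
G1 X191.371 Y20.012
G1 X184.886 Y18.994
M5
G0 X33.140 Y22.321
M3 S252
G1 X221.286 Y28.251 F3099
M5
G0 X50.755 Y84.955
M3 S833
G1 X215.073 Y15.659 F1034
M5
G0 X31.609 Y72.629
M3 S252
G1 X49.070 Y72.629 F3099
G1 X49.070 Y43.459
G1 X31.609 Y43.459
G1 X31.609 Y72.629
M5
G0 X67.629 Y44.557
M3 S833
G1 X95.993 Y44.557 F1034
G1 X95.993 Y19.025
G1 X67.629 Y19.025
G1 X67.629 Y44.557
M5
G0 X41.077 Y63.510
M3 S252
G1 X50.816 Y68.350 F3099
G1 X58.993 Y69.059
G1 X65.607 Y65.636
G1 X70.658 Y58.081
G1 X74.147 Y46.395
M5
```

<svg xmlns="http://www.w3.org/2000/svg" width="253.202mm" height="93.817mm" viewBox="0 0 253.202 93.817">
  <polygon points="184.886,74.823 181.914,68.970 186.562,64.335 192.407,67.323 191.371,73.805" fill="none" stroke="#0000ff"/>
  <polyline points="33.140,71.496 221.286,65.566" fill="none" stroke="#000000"/>
  <polyline points="50.755,8.862 215.073,78.158" fill="none" stroke="#0000ff"/>
  <polygon points="31.609,21.188 49.070,21.188 49.070,50.358 31.609,50.358" fill="none" stroke="#000000"/>
  <polygon points="67.629,49.260 95.993,49.260 95.993,74.792 67.629,74.792" fill="none" stroke="#0000ff"/>
  <polyline points="41.077,30.307 50.816,25.467 58.993,24.758 65.607,28.181 70.658,35.736 74.147,47.422" fill="none" stroke="#000000"/>
</svg>

Machine Y-up, SVG Y-down with viewBox height 93.817, so y_svg = 93.817 − y_machine; X carries over.

Run 1: power S833 maps to stroke `#0000ff` (cut). The run returns to its start, so emit a `<polygon>` with points (Y-flipped): 184.886,74.823 181.914,68.970 186.562,64.335 192.407,67.323 191.371,73.805.

Run 2: S252 ⇒ engrave layer `#000000`. The run is open, so emit a `<polyline>` with points (Y-flipped): 33.140,71.496 221.286,65.566.

Run 3: S833 ⇒ cut layer `#0000ff`. The run is open, so emit a `<polyline>` with points (Y-flipped): 50.755,8.862 215.073,78.158.

Run 4: S252 ⇒ engrave layer `#000000`. The run returns to its start, so emit a `<polygon>` with points (Y-flipped): 31.609,21.188 49.070,21.188 49.070,50.358 31.609,50.358.

Run 5: power S833 maps to stroke `#0000ff` (cut). The run returns to its start, so emit a `<polygon>` with points (Y-flipped): 67.629,49.260 95.993,49.260 95.993,74.792 67.629,74.792.

Run 6: S252 ⇒ engrave layer `#000000`. The run is open, so emit a `<polyline>` with points (Y-flipped): 41.077,30.307 50.816,25.467 58.993,24.758 65.607,28.181 70.658,35.736 74.147,47.422.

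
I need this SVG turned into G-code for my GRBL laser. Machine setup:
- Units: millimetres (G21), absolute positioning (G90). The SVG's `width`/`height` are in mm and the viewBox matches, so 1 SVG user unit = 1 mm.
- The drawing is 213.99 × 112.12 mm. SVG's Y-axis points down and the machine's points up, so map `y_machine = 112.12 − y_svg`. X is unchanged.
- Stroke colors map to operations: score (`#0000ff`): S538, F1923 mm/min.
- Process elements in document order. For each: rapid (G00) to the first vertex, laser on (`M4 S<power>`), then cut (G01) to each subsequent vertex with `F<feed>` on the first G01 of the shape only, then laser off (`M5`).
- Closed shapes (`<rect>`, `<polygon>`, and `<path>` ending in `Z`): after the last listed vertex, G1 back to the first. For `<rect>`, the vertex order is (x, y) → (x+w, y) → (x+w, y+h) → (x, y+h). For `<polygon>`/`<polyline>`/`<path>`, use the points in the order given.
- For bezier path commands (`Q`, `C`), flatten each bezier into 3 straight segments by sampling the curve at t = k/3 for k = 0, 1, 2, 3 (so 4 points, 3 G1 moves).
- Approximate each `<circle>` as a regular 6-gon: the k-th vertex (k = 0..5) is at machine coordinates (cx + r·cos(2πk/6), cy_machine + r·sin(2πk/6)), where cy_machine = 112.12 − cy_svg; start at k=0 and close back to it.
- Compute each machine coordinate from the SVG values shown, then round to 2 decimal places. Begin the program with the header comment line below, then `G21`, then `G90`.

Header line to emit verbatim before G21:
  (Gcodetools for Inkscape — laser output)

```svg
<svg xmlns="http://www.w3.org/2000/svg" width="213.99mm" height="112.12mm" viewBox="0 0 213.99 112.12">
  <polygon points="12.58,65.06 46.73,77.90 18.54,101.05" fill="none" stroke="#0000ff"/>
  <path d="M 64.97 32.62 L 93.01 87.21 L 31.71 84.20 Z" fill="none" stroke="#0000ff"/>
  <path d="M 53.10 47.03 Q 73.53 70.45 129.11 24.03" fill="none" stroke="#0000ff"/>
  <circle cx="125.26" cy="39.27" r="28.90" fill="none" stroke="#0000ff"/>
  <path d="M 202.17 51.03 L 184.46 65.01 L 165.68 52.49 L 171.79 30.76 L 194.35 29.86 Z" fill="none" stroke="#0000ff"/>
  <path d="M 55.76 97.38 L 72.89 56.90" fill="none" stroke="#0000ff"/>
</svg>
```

viewBox `0 0 213.99 112.12` with mm width/height → 1 unit = 1 mm. Flip: y_m = 112.12 − y_svg.

**Shape 1** — `<polygon>` regular polygon, stroke `#0000ff` → score (S538, F1923). Machine vertices: (12.58,47.06) → (46.73,34.22) → (18.54,11.07) → (12.58,47.06). Closed: final G1 returns to the first vertex.

**Shape 2** — `<path>` regular polygon, stroke `#0000ff` → score (S538, F1923). Machine vertices: (64.97,79.50) → (93.01,24.91) → (31.71,27.92) → (64.97,79.50). Closed: final G1 returns to the first vertex.

**Shape 3** — `<path>` quadratic bezier, stroke `#0000ff` → score (S538, F1923). Control points (SVG): P0=(53.10,47.03), P1=(73.53,70.45), P2=(129.11,24.03); sampled at t=k/3. Machine vertices: (53.10,65.09) → (70.63,57.24) → (95.96,64.90) → (129.11,88.09). Open path.

**Shape 4** — `<circle>` circle, stroke `#0000ff` → score (S538, F1923). Machine vertices: (154.16,72.85) → (139.71,97.88) → (110.81,97.88) → (96.36,72.85) → (110.81,47.82) → (139.71,47.82) → (154.16,72.85). Closed: final G1 returns to the first vertex.

**Shape 5** — `<path>` regular polygon, stroke `#0000ff` → score (S538, F1923). Machine vertices: (202.17,61.09) → (184.46,47.11) → (165.68,59.63) → (171.79,81.36) → (194.35,82.26) → (202.17,61.09). Closed: final G1 returns to the first vertex.

**Shape 6** — `<path>` line segment, stroke `#0000ff` → score (S538, F1923). Machine vertices: (55.76,14.74) → (72.89,55.22). Open path.

(Gcodetools for Inkscape — laser output)
G21
G90
G00 X12.58 Y47.06
M4 S538
G01 X46.73 Y34.22 F1923
G01 X18.54 Y11.07
G01 X12.58 Y47.06
M5
G00 X64.97 Y79.50
M4 S538
G01 X93.01 Y24.91 F1923
G01 X31.71 Y27.92
G01 X64.97 Y79.50
M5
G00 X53.10 Y65.09
M4 S538
G01 X70.63 Y57.24 F1923
G01 X95.96 Y64.90
G01 X129.11 Y88.09
M5
G00 X154.16 Y72.85
M4 S538
G01 X139.71 Y97.88 F1923
G01 X110.81 Y97.88
G01 X96.36 Y72.85
G01 X110.81 Y47.82
G01 X139.71 Y47.82
G01 X154.16 Y72.85
M5
G00 X202.17 Y61.09
M4 S538
G01 X184.46 Y47.11 F1923
G01 X165.68 Y59.63
G01 X171.79 Y81.36
G01 X194.35 Y82.26
G01 X202.17 Y61.09
M5
G00 X55.76 Y14.74
M4 S538
G01 X72.89 Y55.22 F1923
M5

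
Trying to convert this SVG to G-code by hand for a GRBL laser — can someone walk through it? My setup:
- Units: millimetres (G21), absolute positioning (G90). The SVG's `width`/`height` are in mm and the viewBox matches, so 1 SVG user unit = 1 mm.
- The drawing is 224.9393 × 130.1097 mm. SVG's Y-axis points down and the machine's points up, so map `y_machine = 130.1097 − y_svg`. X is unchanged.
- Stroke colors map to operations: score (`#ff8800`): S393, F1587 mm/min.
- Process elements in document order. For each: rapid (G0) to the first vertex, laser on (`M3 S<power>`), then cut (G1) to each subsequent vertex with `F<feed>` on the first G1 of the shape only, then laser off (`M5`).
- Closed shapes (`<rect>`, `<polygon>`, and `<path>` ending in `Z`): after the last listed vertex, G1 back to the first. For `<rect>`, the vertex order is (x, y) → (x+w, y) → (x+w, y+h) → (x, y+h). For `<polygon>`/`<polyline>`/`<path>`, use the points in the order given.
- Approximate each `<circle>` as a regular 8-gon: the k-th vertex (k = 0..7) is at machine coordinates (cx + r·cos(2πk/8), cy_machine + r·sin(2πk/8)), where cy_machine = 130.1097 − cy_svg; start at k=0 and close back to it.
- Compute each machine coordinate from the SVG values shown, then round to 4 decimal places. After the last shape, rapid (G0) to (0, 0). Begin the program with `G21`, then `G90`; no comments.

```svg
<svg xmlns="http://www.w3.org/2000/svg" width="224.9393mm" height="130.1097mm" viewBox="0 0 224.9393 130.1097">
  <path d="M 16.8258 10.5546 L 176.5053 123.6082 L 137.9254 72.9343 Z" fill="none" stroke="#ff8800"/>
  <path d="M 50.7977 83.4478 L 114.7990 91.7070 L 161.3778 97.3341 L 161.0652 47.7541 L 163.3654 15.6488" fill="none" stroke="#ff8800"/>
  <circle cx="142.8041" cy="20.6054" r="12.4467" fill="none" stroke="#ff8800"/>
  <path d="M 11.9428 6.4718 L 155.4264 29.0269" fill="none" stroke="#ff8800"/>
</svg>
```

G21
G90
G0 X16.8258 Y119.5551
M3 S393
G1 X176.5053 Y6.5015 F1587
G1 X137.9254 Y57.1754
G1 X16.8258 Y119.5551
M5
G0 X50.7977 Y46.6619
M3 S393
G1 X114.7990 Y38.4027 F1587
G1 X161.3778 Y32.7756
G1 X161.0652 Y82.3556
G1 X163.3654 Y114.4609
M5
G0 X155.2508 Y109.5043
M3 S393
G1 X151.6052 Y118.3054 F1587
G1 X142.8041 Y121.9510
G1 X134.0030 Y118.3054
G1 X130.3574 Y109.5043
G1 X134.0030 Y100.7032
G1 X142.8041 Y97.0576
G1 X151.6052 Y100.7032
G1 X155.2508 Y109.5043
M5
G0 X11.9428 Y123.6379
M3 S393
G1 X155.4264 Y101.0828 F1587
M5
G0 X0.0000 Y0.0000

Since the viewBox matches the mm dimensions, user units are millimetres directly. The only transform is the Y-flip y_m = 130.1097 − y_svg.

Shape 1 is a closed polygon drawn with `<path>`. Its stroke #ff8800 means score at S393, F1587. After flipping Y the toolpath is (16.8258,119.5551) → (176.5053,6.5015) → (137.9254,57.1754) → (16.8258,119.5551), returning to the start.

Shape 2 is a open polyline drawn with `<path>`. Its stroke #ff8800 means score at S393, F1587. After flipping Y the toolpath is (50.7977,46.6619) → (114.7990,38.4027) → (161.3778,32.7756) → (161.0652,82.3556) → (163.3654,114.4609).

Shape 3 is a circle drawn with `<circle>`. Its stroke #ff8800 means score at S393, F1587. After flipping Y the toolpath is (155.2508,109.5043) → (151.6052,118.3054) → (142.8041,121.9510) → (134.0030,118.3054) → (130.3574,109.5043) → (134.0030,100.7032) → (142.8041,97.0576) → (151.6052,100.7032) → (155.2508,109.5043), returning to the start.

Shape 4 is a line segment drawn with `<path>`. Its stroke #ff8800 means score at S393, F1587. After flipping Y the toolpath is (11.9428,123.6379) → (155.4264,101.0828).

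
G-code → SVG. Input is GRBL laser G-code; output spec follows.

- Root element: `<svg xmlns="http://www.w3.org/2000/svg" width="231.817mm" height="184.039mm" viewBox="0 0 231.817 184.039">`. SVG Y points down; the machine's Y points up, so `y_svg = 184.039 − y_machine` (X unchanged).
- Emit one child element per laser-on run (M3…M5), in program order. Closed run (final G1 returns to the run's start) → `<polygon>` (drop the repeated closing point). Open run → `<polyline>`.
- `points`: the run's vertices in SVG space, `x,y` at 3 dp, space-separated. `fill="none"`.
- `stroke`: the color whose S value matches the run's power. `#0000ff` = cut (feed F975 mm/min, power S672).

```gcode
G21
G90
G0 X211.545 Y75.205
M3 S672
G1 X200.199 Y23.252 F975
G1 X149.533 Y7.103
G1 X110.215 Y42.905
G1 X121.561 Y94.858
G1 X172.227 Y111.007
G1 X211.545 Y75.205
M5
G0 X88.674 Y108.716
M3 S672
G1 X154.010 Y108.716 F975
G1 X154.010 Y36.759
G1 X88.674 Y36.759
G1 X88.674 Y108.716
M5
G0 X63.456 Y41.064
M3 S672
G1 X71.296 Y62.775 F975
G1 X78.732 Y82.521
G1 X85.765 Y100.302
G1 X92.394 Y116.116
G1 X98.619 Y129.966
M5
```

Each laser-on run becomes one SVG element. Flip Y back into SVG space with y_svg = 184.039 − y_machine. Every run uses S672, so all elements get stroke `#0000ff` (cut).

Run 1: The run returns to its start, so emit a `<polygon>` with points (Y-flipped): 211.545,108.834 200.199,160.787 149.533,176.936 110.215,141.134 121.561,89.181 172.227,73.032.

Run 2: The run returns to its start, so emit a `<polygon>` with points (Y-flipped): 88.674,75.323 154.010,75.323 154.010,147.280 88.674,147.280.

Run 3: The run is open, so emit a `<polyline>` with points (Y-flipped): 63.456,142.975 71.296,121.264 78.732,101.518 85.765,83.737 92.394,67.923 98.619,54.073.

<svg xmlns="http://www.w3.org/2000/svg" width="231.817mm" height="184.039mm" viewBox="0 0 231.817 184.039">
  <polygon points="211.545,108.834 200.199,160.787 149.533,176.936 110.215,141.134 121.561,89.181 172.227,73.032" fill="none" stroke="#0000ff"/>
  <polygon points="88.674,75.323 154.010,75.323 154.010,147.280 88.674,147.280" fill="none" stroke="#0000ff"/>
  <polyline points="63.456,142.975 71.296,121.264 78.732,101.518 85.765,83.737 92.394,67.923 98.619,54.073" fill="none" stroke="#0000ff"/>
</svg>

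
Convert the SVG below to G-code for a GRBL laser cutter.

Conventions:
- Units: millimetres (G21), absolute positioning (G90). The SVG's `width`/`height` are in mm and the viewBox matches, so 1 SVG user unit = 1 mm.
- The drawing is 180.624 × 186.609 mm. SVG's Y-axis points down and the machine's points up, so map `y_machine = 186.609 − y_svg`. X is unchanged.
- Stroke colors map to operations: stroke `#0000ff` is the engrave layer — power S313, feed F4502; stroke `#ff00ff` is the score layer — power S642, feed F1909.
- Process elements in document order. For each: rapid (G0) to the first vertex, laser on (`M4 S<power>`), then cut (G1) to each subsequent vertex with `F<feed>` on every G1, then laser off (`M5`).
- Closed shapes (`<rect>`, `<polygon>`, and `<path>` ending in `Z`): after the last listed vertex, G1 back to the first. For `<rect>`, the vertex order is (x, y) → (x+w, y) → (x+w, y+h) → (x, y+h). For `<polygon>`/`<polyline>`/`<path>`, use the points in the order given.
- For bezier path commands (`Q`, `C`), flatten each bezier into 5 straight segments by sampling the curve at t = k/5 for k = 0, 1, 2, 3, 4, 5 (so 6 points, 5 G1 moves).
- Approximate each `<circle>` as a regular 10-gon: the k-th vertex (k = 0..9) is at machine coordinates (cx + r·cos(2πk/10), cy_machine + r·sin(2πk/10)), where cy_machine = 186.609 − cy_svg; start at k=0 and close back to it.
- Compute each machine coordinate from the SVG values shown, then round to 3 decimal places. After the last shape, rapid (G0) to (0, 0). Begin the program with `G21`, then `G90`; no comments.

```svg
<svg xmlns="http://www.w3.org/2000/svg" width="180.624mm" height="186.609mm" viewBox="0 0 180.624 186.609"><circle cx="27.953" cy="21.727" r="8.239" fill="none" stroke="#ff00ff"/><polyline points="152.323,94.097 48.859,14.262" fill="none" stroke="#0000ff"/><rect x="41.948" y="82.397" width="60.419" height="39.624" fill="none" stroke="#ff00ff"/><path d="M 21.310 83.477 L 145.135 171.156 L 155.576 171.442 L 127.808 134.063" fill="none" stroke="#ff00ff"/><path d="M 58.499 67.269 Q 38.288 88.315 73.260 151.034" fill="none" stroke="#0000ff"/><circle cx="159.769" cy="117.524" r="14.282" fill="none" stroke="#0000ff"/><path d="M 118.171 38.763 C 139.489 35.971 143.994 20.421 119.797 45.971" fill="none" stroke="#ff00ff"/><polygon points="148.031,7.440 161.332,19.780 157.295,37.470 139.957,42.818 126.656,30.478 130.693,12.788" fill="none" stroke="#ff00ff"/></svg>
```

Since the viewBox matches the mm dimensions, user units are millimetres directly. The only transform is the Y-flip y_m = 186.609 − y_svg.

Shape 1 is a circle drawn with `<circle>`. Its stroke #ff00ff means score at S642, F1909. After flipping Y the toolpath is (36.192,164.882) → (34.618,169.725) → (30.499,172.718) → (25.407,172.718) → (21.288,169.725) → (19.714,164.882) → (21.288,160.039) → (25.407,157.046) → (30.499,157.046) → (34.618,160.039) → (36.192,164.882), returning to the start.

Shape 2 is a line segment drawn with `<polyline>`. Its stroke #0000ff means engrave at S313, F4502. After flipping Y the toolpath is (152.323,92.512) → (48.859,172.347).

Shape 3 is a rectangle drawn with `<rect>`. Its stroke #ff00ff means score at S642, F1909. After flipping Y the toolpath is (41.948,104.212) → (102.367,104.212) → (102.367,64.588) → (41.948,64.588) → (41.948,104.212), returning to the start.

Shape 4 is a open polyline drawn with `<path>`. Its stroke #ff00ff means score at S642, F1909. After flipping Y the toolpath is (21.310,103.132) → (145.135,15.453) → (155.576,15.167) → (127.808,52.546).

Shape 5 is a quadratic bezier drawn with `<path>`. Its stroke #0000ff means engrave at S313, F4502. After flipping Y the toolpath is (58.499,119.340) → (52.622,109.255) → (51.159,95.836) → (54.112,79.083) → (61.479,58.996) → (73.260,35.575).

Shape 6 is a circle drawn with `<circle>`. Its stroke #0000ff means engrave at S313, F4502. After flipping Y the toolpath is (174.051,69.085) → (171.323,77.480) → (164.182,82.668) → (155.356,82.668) → (148.215,77.480) → (145.487,69.085) → (148.215,60.690) → (155.356,55.502) → (164.182,55.502) → (171.323,60.690) → (174.051,69.085), returning to the start.

Shape 7 is a cubic bezier drawn with `<path>`. Its stroke #ff00ff means score at S642, F1909. After flipping Y the toolpath is (118.171,147.846) → (128.849,150.621) → (134.921,153.873) → (135.817,155.017) → (130.966,151.467) → (119.797,140.638).

Shape 8 is a regular polygon drawn with `<polygon>`. Its stroke #ff00ff means score at S642, F1909. After flipping Y the toolpath is (148.031,179.169) → (161.332,166.829) → (157.295,149.139) → (139.957,143.791) → (126.656,156.131) → (130.693,173.821) → (148.031,179.169), returning to the start.

G21
G90
G0 X36.192 Y164.882
M4 S642
G1 X34.618 Y169.725 F1909
G1 X30.499 Y172.718 F1909
G1 X25.407 Y172.718 F1909
G1 X21.288 Y169.725 F1909
G1 X19.714 Y164.882 F1909
G1 X21.288 Y160.039 F1909
G1 X25.407 Y157.046 F1909
G1 X30.499 Y157.046 F1909
G1 X34.618 Y160.039 F1909
G1 X36.192 Y164.882 F1909
M5
G0 X152.323 Y92.512
M4 S313
G1 X48.859 Y172.347 F4502
M5
G0 X41.948 Y104.212
M4 S642
G1 X102.367 Y104.212 F1909
G1 X102.367 Y64.588 F1909
G1 X41.948 Y64.588 F1909
G1 X41.948 Y104.212 F1909
M5
G0 X21.310 Y103.132
M4 S642
G1 X145.135 Y15.453 F1909
G1 X155.576 Y15.167 F1909
G1 X127.808 Y52.546 F1909
M5
G0 X58.499 Y119.340
M4 S313
G1 X52.622 Y109.255 F4502
G1 X51.159 Y95.836 F4502
G1 X54.112 Y79.083 F4502
G1 X61.479 Y58.996 F4502
G1 X73.260 Y35.575 F4502
M5
G0 X174.051 Y69.085
M4 S313
G1 X171.323 Y77.480 F4502
G1 X164.182 Y82.668 F4502
G1 X155.356 Y82.668 F4502
G1 X148.215 Y77.480 F4502
G1 X145.487 Y69.085 F4502
G1 X148.215 Y60.690 F4502
G1 X155.356 Y55.502 F4502
G1 X164.182 Y55.502 F4502
G1 X171.323 Y60.690 F4502
G1 X174.051 Y69.085 F4502
M5
G0 X118.171 Y147.846
M4 S642
G1 X128.849 Y150.621 F1909
G1 X134.921 Y153.873 F1909
G1 X135.817 Y155.017 F1909
G1 X130.966 Y151.467 F1909
G1 X119.797 Y140.638 F1909
M5
G0 X148.031 Y179.169
M4 S642
G1 X161.332 Y166.829 F1909
G1 X157.295 Y149.139 F1909
G1 X139.957 Y143.791 F1909
G1 X126.656 Y156.131 F1909
G1 X130.693 Y173.821 F1909
G1 X148.031 Y179.169 F1909
M5
G0 X0.000 Y0.000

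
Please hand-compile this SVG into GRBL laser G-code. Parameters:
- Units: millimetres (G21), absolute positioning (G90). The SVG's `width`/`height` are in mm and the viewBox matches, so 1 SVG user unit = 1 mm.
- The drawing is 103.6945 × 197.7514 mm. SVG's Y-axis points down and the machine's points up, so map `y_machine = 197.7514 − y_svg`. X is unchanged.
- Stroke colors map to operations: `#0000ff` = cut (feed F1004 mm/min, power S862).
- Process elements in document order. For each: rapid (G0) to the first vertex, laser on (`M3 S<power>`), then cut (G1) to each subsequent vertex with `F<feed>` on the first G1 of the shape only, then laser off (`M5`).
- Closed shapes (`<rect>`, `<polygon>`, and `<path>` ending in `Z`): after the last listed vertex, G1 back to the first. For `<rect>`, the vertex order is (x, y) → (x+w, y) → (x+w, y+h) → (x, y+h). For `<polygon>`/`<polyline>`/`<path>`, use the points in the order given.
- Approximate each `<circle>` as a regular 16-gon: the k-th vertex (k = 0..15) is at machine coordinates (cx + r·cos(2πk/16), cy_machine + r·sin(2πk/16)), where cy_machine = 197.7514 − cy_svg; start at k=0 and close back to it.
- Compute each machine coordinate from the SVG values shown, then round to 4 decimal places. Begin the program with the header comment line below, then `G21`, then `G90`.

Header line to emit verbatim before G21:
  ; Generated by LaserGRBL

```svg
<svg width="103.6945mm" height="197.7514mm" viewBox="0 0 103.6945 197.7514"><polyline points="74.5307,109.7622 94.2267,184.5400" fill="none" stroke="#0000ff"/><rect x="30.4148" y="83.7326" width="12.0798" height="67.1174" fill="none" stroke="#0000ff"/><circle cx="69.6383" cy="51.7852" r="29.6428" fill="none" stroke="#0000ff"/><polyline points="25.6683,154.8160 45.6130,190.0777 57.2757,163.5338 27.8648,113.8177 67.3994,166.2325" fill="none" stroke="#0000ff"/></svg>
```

; Generated by LaserGRBL
G21
G90
G0 X74.5307 Y87.9892
M3 S862
G1 X94.2267 Y13.2114 F1004
M5
G0 X30.4148 Y114.0188
M3 S862
G1 X42.4946 Y114.0188 F1004
G1 X42.4946 Y46.9014
G1 X30.4148 Y46.9014
G1 X30.4148 Y114.0188
M5
G0 X99.2811 Y145.9662
M3 S862
G1 X97.0247 Y157.3100 F1004
G1 X90.5989 Y166.9268
G1 X80.9821 Y173.3526
G1 X69.6383 Y175.6090
G1 X58.2945 Y173.3526
G1 X48.6777 Y166.9268
G1 X42.2519 Y157.3100
G1 X39.9955 Y145.9662
G1 X42.2519 Y134.6224
G1 X48.6777 Y125.0056
G1 X58.2945 Y118.5798
G1 X69.6383 Y116.3234
G1 X80.9821 Y118.5798
G1 X90.5989 Y125.0056
G1 X97.0247 Y134.6224
G1 X99.2811 Y145.9662
M5
G0 X25.6683 Y42.9354
M3 S862
G1 X45.6130 Y7.6737 F1004
G1 X57.2757 Y34.2176
G1 X27.8648 Y83.9337
G1 X67.3994 Y31.5189
M5

Since the viewBox matches the mm dimensions, user units are millimetres directly. The only transform is the Y-flip y_m = 197.7514 − y_svg.

Shape 1 is a line segment drawn with `<polyline>`. Its stroke #0000ff means cut at S862, F1004. After flipping Y the toolpath is (74.5307,87.9892) → (94.2267,13.2114).

Shape 2 is a rectangle drawn with `<rect>`. Its stroke #0000ff means cut at S862, F1004. After flipping Y the toolpath is (30.4148,114.0188) → (42.4946,114.0188) → (42.4946,46.9014) → (30.4148,46.9014) → (30.4148,114.0188), returning to the start.

Shape 3 is a circle drawn with `<circle>`. Its stroke #0000ff means cut at S862, F1004. After flipping Y the toolpath is (99.2811,145.9662) → (97.0247,157.3100) → (90.5989,166.9268) → (80.9821,173.3526) → (69.6383,175.6090) → (58.2945,173.3526) → (48.6777,166.9268) → (42.2519,157.3100) → (39.9955,145.9662) → (42.2519,134.6224) → (48.6777,125.0056) → (58.2945,118.5798) → (69.6383,116.3234) → (80.9821,118.5798) → (90.5989,125.0056) → (97.0247,134.6224) → (99.2811,145.9662), returning to the start.

Shape 4 is a open polyline drawn with `<polyline>`. Its stroke #0000ff means cut at S862, F1004. After flipping Y the toolpath is (25.6683,42.9354) → (45.6130,7.6737) → (57.2757,34.2176) → (27.8648,83.9337) → (67.3994,31.5189).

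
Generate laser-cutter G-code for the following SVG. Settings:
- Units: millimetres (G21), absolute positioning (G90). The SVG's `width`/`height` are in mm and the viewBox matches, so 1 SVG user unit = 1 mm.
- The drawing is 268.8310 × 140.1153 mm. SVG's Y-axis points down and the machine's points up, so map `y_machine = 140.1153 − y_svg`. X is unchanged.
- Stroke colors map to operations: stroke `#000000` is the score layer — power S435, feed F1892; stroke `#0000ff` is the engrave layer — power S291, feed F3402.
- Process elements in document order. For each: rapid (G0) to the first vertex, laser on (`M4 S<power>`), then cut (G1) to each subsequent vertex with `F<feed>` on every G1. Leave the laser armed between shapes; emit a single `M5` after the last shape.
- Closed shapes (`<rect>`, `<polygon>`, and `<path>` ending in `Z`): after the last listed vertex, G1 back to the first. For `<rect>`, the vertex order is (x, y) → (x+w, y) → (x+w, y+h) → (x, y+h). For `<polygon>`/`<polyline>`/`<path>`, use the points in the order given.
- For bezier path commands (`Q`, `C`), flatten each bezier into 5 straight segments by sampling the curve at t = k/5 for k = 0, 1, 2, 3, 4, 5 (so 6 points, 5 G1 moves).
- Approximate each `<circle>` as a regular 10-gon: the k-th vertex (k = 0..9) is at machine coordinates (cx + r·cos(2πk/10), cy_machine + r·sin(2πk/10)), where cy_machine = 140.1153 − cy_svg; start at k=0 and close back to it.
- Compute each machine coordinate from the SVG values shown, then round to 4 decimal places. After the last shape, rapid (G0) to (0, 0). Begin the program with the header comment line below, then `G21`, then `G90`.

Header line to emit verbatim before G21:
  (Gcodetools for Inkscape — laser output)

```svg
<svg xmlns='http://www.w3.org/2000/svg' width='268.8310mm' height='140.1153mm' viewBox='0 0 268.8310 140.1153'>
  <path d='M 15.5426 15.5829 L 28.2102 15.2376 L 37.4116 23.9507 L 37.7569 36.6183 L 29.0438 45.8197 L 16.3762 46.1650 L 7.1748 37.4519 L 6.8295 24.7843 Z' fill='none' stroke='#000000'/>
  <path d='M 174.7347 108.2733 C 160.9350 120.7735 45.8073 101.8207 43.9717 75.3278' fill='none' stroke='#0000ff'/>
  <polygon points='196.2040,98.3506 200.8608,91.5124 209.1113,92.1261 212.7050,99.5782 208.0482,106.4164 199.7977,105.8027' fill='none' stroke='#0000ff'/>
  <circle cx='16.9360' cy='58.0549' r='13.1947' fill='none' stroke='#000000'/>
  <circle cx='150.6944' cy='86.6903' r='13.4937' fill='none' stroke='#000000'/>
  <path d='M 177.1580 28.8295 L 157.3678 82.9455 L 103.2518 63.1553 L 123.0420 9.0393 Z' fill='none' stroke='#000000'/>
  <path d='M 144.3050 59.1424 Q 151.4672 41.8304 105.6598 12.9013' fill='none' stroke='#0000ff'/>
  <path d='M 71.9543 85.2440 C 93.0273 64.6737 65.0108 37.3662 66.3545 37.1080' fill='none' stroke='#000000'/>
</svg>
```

(Gcodetools for Inkscape — laser output)
G21
G90
G0 X15.5426 Y124.5324
M4 S435
G1 X28.2102 Y124.8777 F1892
G1 X37.4116 Y116.1646 F1892
G1 X37.7569 Y103.4970 F1892
G1 X29.0438 Y94.2956 F1892
G1 X16.3762 Y93.9503 F1892
G1 X7.1748 Y102.6634 F1892
G1 X6.8295 Y115.3310 F1892
G1 X15.5426 Y124.5324 F1892
G0 X174.7347 Y31.8420
M4 S291
G1 X156.0125 Y27.9249 F3402
G1 X123.2733 Y30.4088 F3402
G1 X86.8189 Y38.1457 F3402
G1 X56.9512 Y49.9879 F3402
G1 X43.9717 Y64.7875 F3402
G0 X196.2040 Y41.7647
M4 S291
G1 X200.8608 Y48.6029 F3402
G1 X209.1113 Y47.9892 F3402
G1 X212.7050 Y40.5371 F3402
G1 X208.0482 Y33.6989 F3402
G1 X199.7977 Y34.3126 F3402
G1 X196.2040 Y41.7647 F3402
G0 X30.1307 Y82.0604
M4 S435
G1 X27.6107 Y89.8161 F1892
G1 X21.0134 Y94.6093 F1892
G1 X12.8586 Y94.6093 F1892
G1 X6.2613 Y89.8161 F1892
G1 X3.7413 Y82.0604 F1892
G1 X6.2613 Y74.3047 F1892
G1 X12.8586 Y69.5115 F1892
G1 X21.0134 Y69.5115 F1892
G1 X27.6107 Y74.3047 F1892
G1 X30.1307 Y82.0604 F1892
G0 X164.1881 Y53.4250
M4 S435
G1 X161.6110 Y61.3564 F1892
G1 X154.8642 Y66.2583 F1892
G1 X146.5246 Y66.2583 F1892
G1 X139.7778 Y61.3564 F1892
G1 X137.2007 Y53.4250 F1892
G1 X139.7778 Y45.4936 F1892
G1 X146.5246 Y40.5917 F1892
G1 X154.8642 Y40.5917 F1892
G1 X161.6110 Y45.4936 F1892
G1 X164.1881 Y53.4250 F1892
G0 X177.1580 Y111.2858
M4 S435
G1 X157.3678 Y57.1698 F1892
G1 X103.2518 Y76.9600 F1892
G1 X123.0420 Y131.0760 F1892
G1 X177.1580 Y111.2858 F1892
G0 X144.3050 Y80.9729
M4 S291
G1 X145.0511 Y88.3624 F3402
G1 X141.5596 Y96.6812 F3402
G1 X133.8306 Y105.9295 F3402
G1 X121.8640 Y116.1070 F3402
G1 X105.6598 Y127.2140 F3402
G0 X71.9543 Y54.8713
M4 S435
G1 X79.3350 Y67.7517 F1892
G1 X78.6997 Y80.6272 F1892
G1 X73.8142 Y91.8761 F1892
G1 X68.4439 Y99.8768 F1892
G1 X66.3545 Y103.0073 F1892
M5
G0 X0.0000 Y0.0000

Since the viewBox matches the mm dimensions, user units are millimetres directly. The only transform is the Y-flip y_m = 140.1153 − y_svg.

Shape 1 is a regular polygon drawn with `<path>`. Its stroke #000000 means score at S435, F1892. After flipping Y the toolpath is (15.5426,124.5324) → (28.2102,124.8777) → (37.4116,116.1646) → (37.7569,103.4970) → (29.0438,94.2956) → (16.3762,93.9503) → (7.1748,102.6634) → (6.8295,115.3310) → (15.5426,124.5324), returning to the start.

Shape 2 is a cubic bezier drawn with `<path>`. Its stroke #0000ff means engrave at S291, F3402. After flipping Y the toolpath is (174.7347,31.8420) → (156.0125,27.9249) → (123.2733,30.4088) → (86.8189,38.1457) → (56.9512,49.9879) → (43.9717,64.7875).

Shape 3 is a regular polygon drawn with `<polygon>`. Its stroke #0000ff means engrave at S291, F3402. After flipping Y the toolpath is (196.2040,41.7647) → (200.8608,48.6029) → (209.1113,47.9892) → (212.7050,40.5371) → (208.0482,33.6989) → (199.7977,34.3126) → (196.2040,41.7647), returning to the start.

Shape 4 is a circle drawn with `<circle>`. Its stroke #000000 means score at S435, F1892. After flipping Y the toolpath is (30.1307,82.0604) → (27.6107,89.8161) → (21.0134,94.6093) → (12.8586,94.6093) → (6.2613,89.8161) → (3.7413,82.0604) → (6.2613,74.3047) → (12.8586,69.5115) → (21.0134,69.5115) → (27.6107,74.3047) → (30.1307,82.0604), returning to the start.

Shape 5 is a circle drawn with `<circle>`. Its stroke #000000 means score at S435, F1892. After flipping Y the toolpath is (164.1881,53.4250) → (161.6110,61.3564) → (154.8642,66.2583) → (146.5246,66.2583) → (139.7778,61.3564) → (137.2007,53.4250) → (139.7778,45.4936) → (146.5246,40.5917) → (154.8642,40.5917) → (161.6110,45.4936) → (164.1881,53.4250), returning to the start.

Shape 6 is a regular polygon drawn with `<path>`. Its stroke #000000 means score at S435, F1892. After flipping Y the toolpath is (177.1580,111.2858) → (157.3678,57.1698) → (103.2518,76.9600) → (123.0420,131.0760) → (177.1580,111.2858), returning to the start.

Shape 7 is a quadratic bezier drawn with `<path>`. Its stroke #0000ff means engrave at S291, F3402. After flipping Y the toolpath is (144.3050,80.9729) → (145.0511,88.3624) → (141.5596,96.6812) → (133.8306,105.9295) → (121.8640,116.1070) → (105.6598,127.2140).

Shape 8 is a cubic bezier drawn with `<path>`. Its stroke #000000 means score at S435, F1892. After flipping Y the toolpath is (71.9543,54.8713) → (79.3350,67.7517) → (78.6997,80.6272) → (73.8142,91.8761) → (68.4439,99.8768) → (66.3545,103.0073).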